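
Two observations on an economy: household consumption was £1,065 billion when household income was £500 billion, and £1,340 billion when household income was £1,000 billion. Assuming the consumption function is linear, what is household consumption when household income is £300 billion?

C = 955

MPC = (1340 − 1065)/(1000 − 500) = 275/500 = 0.55
a = 1065 − 0.55(500) = 1065 − 275 = 790
C = 790 + 0.55(300) = 790 + 165 = 955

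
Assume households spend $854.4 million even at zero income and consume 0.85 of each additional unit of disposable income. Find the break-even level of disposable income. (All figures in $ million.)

Y = 5696

At break-even, C = Y: 854.4 + 0.85Y = Y
0.15Y = 854.4, so Y = 854.4/0.15 = 5696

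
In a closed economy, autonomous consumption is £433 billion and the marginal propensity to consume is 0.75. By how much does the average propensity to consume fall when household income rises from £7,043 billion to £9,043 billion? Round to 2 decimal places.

ΔAPC = 0.01

At Y = 7043: C = 433 + 0.75(7043) = 5715.25, APC = 5715.25/7043 = 0.811
At Y = 9043: C = 7215.25, APC = 7215.25/9043 = 0.798
Fall in APC = 0.811 − 0.798 = 0.013 ≈ 0.01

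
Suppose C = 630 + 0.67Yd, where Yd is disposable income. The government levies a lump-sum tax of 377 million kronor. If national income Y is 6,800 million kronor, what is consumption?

Yd = Y − T = 6800 − 377 = 6423
C = 630 + 0.67(6423) = 630 + 4303.41 = 4933.41

C = 4933.41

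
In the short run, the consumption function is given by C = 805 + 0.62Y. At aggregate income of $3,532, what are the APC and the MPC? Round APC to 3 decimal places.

APC = 0.848; MPC = 0.62

MPC = 0.62 (the slope of the consumption function)
C = 805 + 0.62(3532) = 2994.84, so APC = 2994.84/3532 = 0.848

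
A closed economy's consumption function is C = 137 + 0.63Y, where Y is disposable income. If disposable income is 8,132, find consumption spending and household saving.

C = 5260.16; S = 2871.84

C = 137 + 0.63(8132) = 137 + 5123.16 = 5260.16
S = Y − C = 8132 − 5260.16 = 2871.84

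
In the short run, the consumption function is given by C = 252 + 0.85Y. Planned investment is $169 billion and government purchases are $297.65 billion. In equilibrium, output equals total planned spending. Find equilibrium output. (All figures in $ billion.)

Y = 4791

Y = C + I + G = 252 + 0.85Y + 169 + 297.65
Y − 0.85Y = 718.65
0.15Y = 718.65, so Y = 718.65/0.15 = 4791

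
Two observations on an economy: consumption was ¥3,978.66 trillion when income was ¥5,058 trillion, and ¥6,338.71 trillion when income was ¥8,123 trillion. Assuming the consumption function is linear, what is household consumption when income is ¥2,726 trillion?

C = 2183.02

MPC = (6338.71 − 3978.66)/(8123 − 5058) = 2360.05/3065 = 0.77
a = 3978.66 − 0.77(5058) = 3978.66 − 3894.66 = 84
C = 84 + 0.77(2726) = 84 + 2099.02 = 2183.02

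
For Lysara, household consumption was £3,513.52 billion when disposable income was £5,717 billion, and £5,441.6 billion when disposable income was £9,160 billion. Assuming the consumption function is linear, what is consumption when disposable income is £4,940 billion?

C = 3078.4

MPC = (5441.6 − 3513.52)/(9160 − 5717) = 1928.08/3443 = 0.56
a = 3513.52 − 0.56(5717) = 3513.52 − 3201.52 = 312
C = 312 + 0.56(4940) = 312 + 2766.4 = 3078.4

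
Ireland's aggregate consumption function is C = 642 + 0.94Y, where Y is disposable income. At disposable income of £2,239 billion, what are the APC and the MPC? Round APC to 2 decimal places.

MPC = 0.94 (the slope of the consumption function)
C = 642 + 0.94(2239) = 2746.66, so APC = 2746.66/2239 = 1.23

APC = 1.23; MPC = 0.94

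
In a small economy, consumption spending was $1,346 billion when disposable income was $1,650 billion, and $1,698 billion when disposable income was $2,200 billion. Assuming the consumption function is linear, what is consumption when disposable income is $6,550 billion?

MPC = (1698 − 1346)/(2200 − 1650) = 352/550 = 0.64
a = 1346 − 0.64(1650) = 1346 − 1056 = 290
C = 290 + 0.64(6550) = 290 + 4192 = 4482

C = 4482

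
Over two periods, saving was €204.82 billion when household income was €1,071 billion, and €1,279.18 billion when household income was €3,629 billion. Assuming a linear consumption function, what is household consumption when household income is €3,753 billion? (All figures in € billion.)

MPS = ΔS/ΔY = (1279.18 − 204.82)/(3629 − 1071) = 1074.36/2558 = 0.42
MPC = 1 − MPS = 0.58
Autonomous saving = 204.82 − 0.42(1071) = -245, so a = 245
C = 245 + 0.58(3753) = 245 + 2176.74 = 2421.74

C = 2421.74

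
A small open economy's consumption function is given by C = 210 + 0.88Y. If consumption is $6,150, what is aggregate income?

Y = 6750

210 + 0.88Y = 6150
0.88Y = 5940, so Y = 5940/0.88 = 6750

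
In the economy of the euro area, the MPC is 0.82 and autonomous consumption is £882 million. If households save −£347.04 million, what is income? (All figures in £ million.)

S = Y − C = -882 + 0.18Y
-882 + 0.18Y = -347.04, so 0.18Y = 534.96 and Y = 2972

Y = 2972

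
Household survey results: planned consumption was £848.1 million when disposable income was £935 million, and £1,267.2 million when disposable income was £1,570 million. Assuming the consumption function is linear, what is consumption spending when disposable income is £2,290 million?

MPC = (1267.2 − 848.1)/(1570 − 935) = 419.1/635 = 0.66
a = 848.1 − 0.66(935) = 848.1 − 617.1 = 231
C = 231 + 0.66(2290) = 231 + 1511.4 = 1742.4

C = 1742.4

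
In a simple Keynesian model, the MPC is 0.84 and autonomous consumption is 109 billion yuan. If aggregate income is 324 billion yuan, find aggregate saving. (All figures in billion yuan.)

S = -57.16

C = 109 + 0.84(324) = 109 + 272.16 = 381.16
S = Y − C = 324 − 381.16 = -57.16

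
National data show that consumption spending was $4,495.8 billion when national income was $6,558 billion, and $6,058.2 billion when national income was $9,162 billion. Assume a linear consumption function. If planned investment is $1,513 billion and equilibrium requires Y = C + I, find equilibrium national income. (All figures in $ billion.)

Y = 5185

MPC = (6058.2 − 4495.8)/(9162 − 6558) = 1562.4/2604 = 0.6
a = 4495.8 − 0.6(6558) = 561
Equilibrium: Y = 561 + 0.6Y + 1513
0.4Y = 2074, so Y = 2074/0.4 = 5185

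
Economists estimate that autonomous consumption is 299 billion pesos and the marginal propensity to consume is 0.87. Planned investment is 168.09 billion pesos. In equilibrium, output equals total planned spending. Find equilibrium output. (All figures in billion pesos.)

Y = C + I = 299 + 0.87Y + 168.09
Y − 0.87Y = 467.09
0.13Y = 467.09, so Y = 467.09/0.13 = 3593

Y = 3593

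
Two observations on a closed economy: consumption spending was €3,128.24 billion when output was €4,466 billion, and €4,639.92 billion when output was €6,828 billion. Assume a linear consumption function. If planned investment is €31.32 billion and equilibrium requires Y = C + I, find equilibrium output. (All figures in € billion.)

MPC = (4639.92 − 3128.24)/(6828 − 4466) = 1511.68/2362 = 0.64
a = 3128.24 − 0.64(4466) = 270
Equilibrium: Y = 270 + 0.64Y + 31.32
0.36Y = 301.32, so Y = 301.32/0.36 = 837

Y = 837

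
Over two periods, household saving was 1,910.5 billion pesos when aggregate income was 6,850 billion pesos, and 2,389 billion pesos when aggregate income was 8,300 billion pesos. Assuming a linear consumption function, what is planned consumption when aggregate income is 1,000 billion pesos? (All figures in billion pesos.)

C = 1020

MPS = ΔS/ΔY = (2389 − 1910.5)/(8300 − 6850) = 478.5/1450 = 0.33
MPC = 1 − MPS = 0.67
Autonomous saving = 1910.5 − 0.33(6850) = -350, so a = 350
C = 350 + 0.67(1000) = 350 + 670 = 1020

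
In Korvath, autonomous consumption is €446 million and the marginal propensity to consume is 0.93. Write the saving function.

S = Y − C = Y − (446 + 0.93Y) = -446 + (1 − 0.93)Y

S = -446 + 0.07Y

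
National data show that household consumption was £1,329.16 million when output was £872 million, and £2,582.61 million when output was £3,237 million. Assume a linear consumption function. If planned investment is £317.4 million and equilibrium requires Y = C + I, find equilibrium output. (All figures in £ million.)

MPC = (2582.61 − 1329.16)/(3237 − 872) = 1253.45/2365 = 0.53
a = 1329.16 − 0.53(872) = 867
Equilibrium: Y = 867 + 0.53Y + 317.4
0.47Y = 1184.4, so Y = 1184.4/0.47 = 2520

Y = 2520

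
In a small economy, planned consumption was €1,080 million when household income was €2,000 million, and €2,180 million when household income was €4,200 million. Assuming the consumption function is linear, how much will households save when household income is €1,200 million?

S = 520

MPC = (2180 − 1080)/(4200 − 2000) = 1100/2200 = 0.5
a = 1080 − 0.5(2000) = 1080 − 1000 = 80
C = 80 + 0.5(1200) = 680
S = 1200 − 680 = 520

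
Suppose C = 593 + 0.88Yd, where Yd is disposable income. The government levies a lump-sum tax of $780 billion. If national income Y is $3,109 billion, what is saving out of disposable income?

Yd = Y − T = 3109 − 780 = 2329
C = 593 + 0.88(2329) = 593 + 2049.52 = 2642.52
S = Yd − C = 2329 − 2642.52 = -313.52

S = -313.52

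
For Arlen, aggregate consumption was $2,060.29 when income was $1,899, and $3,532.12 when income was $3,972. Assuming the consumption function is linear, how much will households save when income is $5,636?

S = 922.44

MPC = (3532.12 − 2060.29)/(3972 − 1899) = 1471.83/2073 = 0.71
a = 2060.29 − 0.71(1899) = 2060.29 − 1348.29 = 712
C = 712 + 0.71(5636) = 4713.56
S = 5636 − 4713.56 = 922.44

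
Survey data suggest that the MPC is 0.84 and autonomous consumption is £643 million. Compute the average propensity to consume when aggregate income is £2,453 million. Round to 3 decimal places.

APC = 1.102

C = 643 + 0.84(2453) = 2703.52
APC = C/Y = 2703.52/2453 = 1.102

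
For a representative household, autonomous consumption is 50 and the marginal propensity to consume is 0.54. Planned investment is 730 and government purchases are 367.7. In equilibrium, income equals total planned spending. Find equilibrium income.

Y = 2495

Y = C + I + G = 50 + 0.54Y + 730 + 367.7
Y − 0.54Y = 1147.7
0.46Y = 1147.7, so Y = 1147.7/0.46 = 2495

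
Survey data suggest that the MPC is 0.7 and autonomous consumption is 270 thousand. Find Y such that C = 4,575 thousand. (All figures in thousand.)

Y = 6150

270 + 0.7Y = 4575
0.7Y = 4305, so Y = 4305/0.7 = 6150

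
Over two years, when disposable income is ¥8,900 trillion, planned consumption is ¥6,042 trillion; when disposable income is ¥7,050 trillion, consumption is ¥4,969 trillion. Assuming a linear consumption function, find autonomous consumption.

a = 880

MPC = ΔC/ΔY = (6042 − 4969)/(8900 − 7050) = 1073/1850 = 0.58
a = C − MPC·Y = 4969 − 0.58(7050) = 4969 − 4089 = 880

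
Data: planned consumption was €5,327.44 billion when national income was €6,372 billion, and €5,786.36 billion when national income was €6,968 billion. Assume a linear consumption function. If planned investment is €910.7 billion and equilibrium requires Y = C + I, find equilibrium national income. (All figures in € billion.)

MPC = (5786.36 − 5327.44)/(6968 − 6372) = 458.92/596 = 0.77
a = 5327.44 − 0.77(6372) = 421
Equilibrium: Y = 421 + 0.77Y + 910.7
0.23Y = 1331.7, so Y = 1331.7/0.23 = 5790

Y = 5790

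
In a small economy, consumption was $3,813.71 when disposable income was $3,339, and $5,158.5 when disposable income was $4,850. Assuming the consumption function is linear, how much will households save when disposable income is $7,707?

MPC = (5158.5 − 3813.71)/(4850 − 3339) = 1344.79/1511 = 0.89
a = 3813.71 − 0.89(3339) = 3813.71 − 2971.71 = 842
C = 842 + 0.89(7707) = 7701.23
S = 7707 − 7701.23 = 5.77

S = 5.77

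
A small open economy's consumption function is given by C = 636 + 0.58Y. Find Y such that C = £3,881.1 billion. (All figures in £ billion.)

Y = 5595

636 + 0.58Y = 3881.1
0.58Y = 3245.1, so Y = 3245.1/0.58 = 5595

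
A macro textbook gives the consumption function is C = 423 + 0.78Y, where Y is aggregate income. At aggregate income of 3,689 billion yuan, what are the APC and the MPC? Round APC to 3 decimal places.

MPC = 0.78 (the slope of the consumption function)
C = 423 + 0.78(3689) = 3300.42, so APC = 3300.42/3689 = 0.895

APC = 0.895; MPC = 0.78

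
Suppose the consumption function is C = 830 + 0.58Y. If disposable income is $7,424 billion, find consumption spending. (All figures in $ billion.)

C = 830 + 0.58(7424) = 830 + 4305.92 = 5135.92

C = 5135.92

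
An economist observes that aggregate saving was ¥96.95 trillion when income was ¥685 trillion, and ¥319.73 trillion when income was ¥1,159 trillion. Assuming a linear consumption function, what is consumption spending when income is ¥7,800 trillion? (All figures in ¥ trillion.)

MPS = ΔS/ΔY = (319.73 − 96.95)/(1159 − 685) = 222.78/474 = 0.47
MPC = 1 − MPS = 0.53
Autonomous saving = 96.95 − 0.47(685) = -225, so a = 225
C = 225 + 0.53(7800) = 225 + 4134 = 4359

C = 4359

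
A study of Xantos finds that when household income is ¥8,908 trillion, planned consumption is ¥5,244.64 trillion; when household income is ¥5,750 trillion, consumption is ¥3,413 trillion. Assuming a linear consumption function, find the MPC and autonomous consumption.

MPC = ΔC/ΔY = (5244.64 − 3413)/(8908 − 5750) = 1831.64/3158 = 0.58
a = C − MPC·Y = 3413 − 0.58(5750) = 3413 − 3335 = 78

MPC = 0.58; a = 78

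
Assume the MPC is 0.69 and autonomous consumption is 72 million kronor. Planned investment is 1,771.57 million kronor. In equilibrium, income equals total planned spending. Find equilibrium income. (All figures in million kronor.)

Y = 5947

Y = C + I = 72 + 0.69Y + 1771.57
Y − 0.69Y = 1843.57
0.31Y = 1843.57, so Y = 1843.57/0.31 = 5947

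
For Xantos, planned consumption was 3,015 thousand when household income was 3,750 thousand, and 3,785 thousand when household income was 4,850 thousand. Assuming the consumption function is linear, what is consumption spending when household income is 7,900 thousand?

MPC = (3785 − 3015)/(4850 − 3750) = 770/1100 = 0.7
a = 3015 − 0.7(3750) = 3015 − 2625 = 390
C = 390 + 0.7(7900) = 390 + 5530 = 5920

C = 5920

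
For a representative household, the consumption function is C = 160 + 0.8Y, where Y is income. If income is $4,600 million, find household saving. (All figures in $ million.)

S = 760

C = 160 + 0.8(4600) = 160 + 3680 = 3840
S = Y − C = 4600 − 3840 = 760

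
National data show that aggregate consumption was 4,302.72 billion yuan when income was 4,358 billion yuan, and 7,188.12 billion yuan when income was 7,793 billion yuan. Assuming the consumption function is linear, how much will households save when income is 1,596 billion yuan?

S = -386.64

MPC = (7188.12 − 4302.72)/(7793 − 4358) = 2885.4/3435 = 0.84
a = 4302.72 − 0.84(4358) = 4302.72 − 3660.72 = 642
C = 642 + 0.84(1596) = 1982.64
S = 1596 − 1982.64 = -386.64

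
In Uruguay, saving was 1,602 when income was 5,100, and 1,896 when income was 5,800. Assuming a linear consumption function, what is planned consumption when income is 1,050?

C = 1149

MPS = ΔS/ΔY = (1896 − 1602)/(5800 − 5100) = 294/700 = 0.42
MPC = 1 − MPS = 0.58
Autonomous saving = 1602 − 0.42(5100) = -540, so a = 540
C = 540 + 0.58(1050) = 540 + 609 = 1149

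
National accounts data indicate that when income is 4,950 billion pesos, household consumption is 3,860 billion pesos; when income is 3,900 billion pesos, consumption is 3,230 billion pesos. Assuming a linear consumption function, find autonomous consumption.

MPC = ΔC/ΔY = (3860 − 3230)/(4950 − 3900) = 630/1050 = 0.6
a = C − MPC·Y = 3230 − 0.6(3900) = 3230 − 2340 = 890

a = 890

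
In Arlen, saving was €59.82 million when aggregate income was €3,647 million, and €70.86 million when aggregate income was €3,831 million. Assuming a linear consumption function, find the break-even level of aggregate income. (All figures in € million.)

MPS = ΔS/ΔY = (70.86 − 59.82)/(3831 − 3647) = 11.04/184 = 0.06
MPC = 1 − MPS = 0.94
From S(3647) = 59.82: −a + 0.06(3647) = 59.82, so a = 218.82 − 59.82 = 159
Break-even (S = 0): Y = a/MPS = 159/0.06 = 2650

Y = 2650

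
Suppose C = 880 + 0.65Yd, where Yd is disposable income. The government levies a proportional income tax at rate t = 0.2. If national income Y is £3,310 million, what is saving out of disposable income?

Yd = (1 − 0.2)(3310) = 0.8(3310) = 2648
C = 880 + 0.65(2648) = 880 + 1721.2 = 2601.2
S = Yd − C = 2648 − 2601.2 = 46.8

S = 46.8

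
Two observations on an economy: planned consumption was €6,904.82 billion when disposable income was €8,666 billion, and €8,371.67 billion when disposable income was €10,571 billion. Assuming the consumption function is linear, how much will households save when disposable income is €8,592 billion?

MPC = (8371.67 − 6904.82)/(10571 − 8666) = 1466.85/1905 = 0.77
a = 6904.82 − 0.77(8666) = 6904.82 − 6672.82 = 232
C = 232 + 0.77(8592) = 6847.84
S = 8592 − 6847.84 = 1744.16

S = 1744.16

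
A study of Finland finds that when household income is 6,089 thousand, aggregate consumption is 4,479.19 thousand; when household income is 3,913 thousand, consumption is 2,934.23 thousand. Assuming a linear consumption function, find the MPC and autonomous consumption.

MPC = ΔC/ΔY = (4479.19 − 2934.23)/(6089 − 3913) = 1544.96/2176 = 0.71
a = C − MPC·Y = 2934.23 − 0.71(3913) = 2934.23 − 2778.23 = 156

MPC = 0.71; a = 156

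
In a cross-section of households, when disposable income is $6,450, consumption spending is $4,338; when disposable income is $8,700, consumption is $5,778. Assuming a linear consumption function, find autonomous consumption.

MPC = ΔC/ΔY = (5778 − 4338)/(8700 − 6450) = 1440/2250 = 0.64
a = C − MPC·Y = 4338 − 0.64(6450) = 4338 − 4128 = 210

a = 210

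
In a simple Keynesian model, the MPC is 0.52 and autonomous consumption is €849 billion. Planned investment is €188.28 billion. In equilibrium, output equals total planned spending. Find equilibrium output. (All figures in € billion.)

Y = 2161

Y = C + I = 849 + 0.52Y + 188.28
Y − 0.52Y = 1037.28
0.48Y = 1037.28, so Y = 1037.28/0.48 = 2161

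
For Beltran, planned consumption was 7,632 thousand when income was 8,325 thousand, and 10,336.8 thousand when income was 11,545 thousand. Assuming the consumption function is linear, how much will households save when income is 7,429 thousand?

S = 549.64

MPC = (10336.8 − 7632)/(11545 − 8325) = 2704.8/3220 = 0.84
a = 7632 − 0.84(8325) = 7632 − 6993 = 639
C = 639 + 0.84(7429) = 6879.36
S = 7429 − 6879.36 = 549.64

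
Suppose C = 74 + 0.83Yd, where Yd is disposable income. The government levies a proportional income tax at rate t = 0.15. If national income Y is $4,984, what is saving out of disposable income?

Yd = (1 − 0.15)(4984) = 0.85(4984) = 4236.4
C = 74 + 0.83(4236.4) = 74 + 3516.212 = 3590.212
S = Yd − C = 4236.4 − 3590.212 = 646.188

S = 646.188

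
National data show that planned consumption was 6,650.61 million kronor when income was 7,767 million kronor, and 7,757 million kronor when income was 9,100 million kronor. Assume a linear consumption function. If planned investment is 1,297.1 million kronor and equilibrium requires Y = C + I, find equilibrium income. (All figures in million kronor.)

MPC = (7757 − 6650.61)/(9100 − 7767) = 1106.39/1333 = 0.83
a = 6650.61 − 0.83(7767) = 204
Equilibrium: Y = 204 + 0.83Y + 1297.1
0.17Y = 1501.1, so Y = 1501.1/0.17 = 8830

Y = 8830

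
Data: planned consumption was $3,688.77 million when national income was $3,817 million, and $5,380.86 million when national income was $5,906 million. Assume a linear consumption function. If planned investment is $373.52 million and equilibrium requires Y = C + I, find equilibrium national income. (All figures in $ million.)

Y = 5108

MPC = (5380.86 − 3688.77)/(5906 − 3817) = 1692.09/2089 = 0.81
a = 3688.77 − 0.81(3817) = 597
Equilibrium: Y = 597 + 0.81Y + 373.52
0.19Y = 970.52, so Y = 970.52/0.19 = 5108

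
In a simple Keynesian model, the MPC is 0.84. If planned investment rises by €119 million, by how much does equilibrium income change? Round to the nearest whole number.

ΔY ≈ 744

The multiplier is 1/(1 − MPC) = 1/0.16.
ΔY = 119/0.16 = 743.75 ≈ 744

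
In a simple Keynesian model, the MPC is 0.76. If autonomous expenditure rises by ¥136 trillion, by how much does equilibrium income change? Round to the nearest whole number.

The multiplier is 1/(1 − MPC) = 1/0.24.
ΔY = 136/0.24 = 566.67 ≈ 567

ΔY ≈ 567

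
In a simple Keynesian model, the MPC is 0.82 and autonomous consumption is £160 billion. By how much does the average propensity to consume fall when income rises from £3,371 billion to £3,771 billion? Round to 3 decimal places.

At Y = 3371: C = 160 + 0.82(3371) = 2924.22, APC = 2924.22/3371 = 0.8675
At Y = 3771: C = 3252.22, APC = 3252.22/3771 = 0.8624
Fall in APC = 0.8675 − 0.8624 = 0.0051 ≈ 0.005

ΔAPC = 0.005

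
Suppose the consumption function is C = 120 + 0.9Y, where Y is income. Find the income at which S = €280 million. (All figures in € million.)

Y = 4000

S = Y − C = -120 + 0.1Y
-120 + 0.1Y = 280, so 0.1Y = 400 and Y = 4000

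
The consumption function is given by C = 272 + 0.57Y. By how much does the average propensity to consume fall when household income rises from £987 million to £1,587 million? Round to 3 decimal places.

ΔAPC = 0.104

At Y = 987: C = 272 + 0.57(987) = 834.59, APC = 834.59/987 = 0.8456
At Y = 1587: C = 1176.59, APC = 1176.59/1587 = 0.7414
Fall in APC = 0.8456 − 0.7414 = 0.1042 ≈ 0.104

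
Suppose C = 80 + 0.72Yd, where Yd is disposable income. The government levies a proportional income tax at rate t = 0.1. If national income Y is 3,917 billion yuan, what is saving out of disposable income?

S = 907.084

Yd = (1 − 0.1)(3917) = 0.9(3917) = 3525.3
C = 80 + 0.72(3525.3) = 80 + 2538.216 = 2618.216
S = Yd − C = 3525.3 − 2618.216 = 907.084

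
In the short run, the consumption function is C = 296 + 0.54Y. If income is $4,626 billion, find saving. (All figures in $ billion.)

S = 1831.96

C = 296 + 0.54(4626) = 296 + 2498.04 = 2794.04
S = Y − C = 4626 − 2794.04 = 1831.96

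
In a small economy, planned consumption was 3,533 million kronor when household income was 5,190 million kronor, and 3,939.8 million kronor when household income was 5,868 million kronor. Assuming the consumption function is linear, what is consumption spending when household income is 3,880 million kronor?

MPC = (3939.8 − 3533)/(5868 − 5190) = 406.8/678 = 0.6
a = 3533 − 0.6(5190) = 3533 − 3114 = 419
C = 419 + 0.6(3880) = 419 + 2328 = 2747

C = 2747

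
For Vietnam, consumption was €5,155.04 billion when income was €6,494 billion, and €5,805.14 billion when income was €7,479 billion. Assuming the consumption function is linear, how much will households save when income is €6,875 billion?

MPC = (5805.14 − 5155.04)/(7479 − 6494) = 650.1/985 = 0.66
a = 5155.04 − 0.66(6494) = 5155.04 − 4286.04 = 869
C = 869 + 0.66(6875) = 5406.5
S = 6875 − 5406.5 = 1468.5

S = 1468.5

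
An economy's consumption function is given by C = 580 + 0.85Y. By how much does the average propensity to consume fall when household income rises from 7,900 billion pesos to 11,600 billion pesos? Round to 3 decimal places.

At Y = 7900: C = 580 + 0.85(7900) = 7295, APC = 7295/7900 = 0.9234
At Y = 11600: C = 10440, APC = 10440/11600 = 0.9000
Fall in APC = 0.9234 − 0.9000 = 0.0234 ≈ 0.023

ΔAPC = 0.023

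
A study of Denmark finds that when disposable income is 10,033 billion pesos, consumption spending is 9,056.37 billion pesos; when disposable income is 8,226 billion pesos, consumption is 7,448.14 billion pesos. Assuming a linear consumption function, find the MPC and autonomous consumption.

MPC = 0.89; a = 127

MPC = ΔC/ΔY = (9056.37 − 7448.14)/(10033 − 8226) = 1608.23/1807 = 0.89
a = C − MPC·Y = 7448.14 − 0.89(8226) = 7448.14 − 7321.14 = 127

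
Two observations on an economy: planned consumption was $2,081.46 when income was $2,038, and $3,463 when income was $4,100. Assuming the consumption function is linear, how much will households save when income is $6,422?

S = 1403.26

MPC = (3463 − 2081.46)/(4100 − 2038) = 1381.54/2062 = 0.67
a = 2081.46 − 0.67(2038) = 2081.46 − 1365.46 = 716
C = 716 + 0.67(6422) = 5018.74
S = 6422 − 5018.74 = 1403.26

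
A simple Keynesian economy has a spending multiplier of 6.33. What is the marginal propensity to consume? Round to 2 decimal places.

k = 1/(1 − MPC), so 1 − MPC = 1/k = 1/6.33 = 0.1580
MPC = 1 − 0.1580 = 0.84

MPC = 0.84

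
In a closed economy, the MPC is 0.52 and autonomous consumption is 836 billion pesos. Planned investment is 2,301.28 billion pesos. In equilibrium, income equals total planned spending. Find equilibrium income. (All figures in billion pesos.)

Y = 6536

Y = C + I = 836 + 0.52Y + 2301.28
Y − 0.52Y = 3137.28
0.48Y = 3137.28, so Y = 3137.28/0.48 = 6536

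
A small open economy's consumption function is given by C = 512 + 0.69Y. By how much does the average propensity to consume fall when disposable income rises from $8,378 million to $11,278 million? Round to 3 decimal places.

At Y = 8378: C = 512 + 0.69(8378) = 6292.82, APC = 6292.82/8378 = 0.7511
At Y = 11278: C = 8293.82, APC = 8293.82/11278 = 0.7354
Fall in APC = 0.7511 − 0.7354 = 0.0157 ≈ 0.016

ΔAPC = 0.016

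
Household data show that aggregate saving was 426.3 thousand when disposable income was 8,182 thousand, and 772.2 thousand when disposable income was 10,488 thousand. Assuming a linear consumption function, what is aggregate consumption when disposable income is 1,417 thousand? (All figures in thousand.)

C = 2005.45

MPS = ΔS/ΔY = (772.2 − 426.3)/(10488 − 8182) = 345.9/2306 = 0.15
MPC = 1 − MPS = 0.85
Autonomous saving = 426.3 − 0.15(8182) = -801, so a = 801
C = 801 + 0.85(1417) = 801 + 1204.45 = 2005.45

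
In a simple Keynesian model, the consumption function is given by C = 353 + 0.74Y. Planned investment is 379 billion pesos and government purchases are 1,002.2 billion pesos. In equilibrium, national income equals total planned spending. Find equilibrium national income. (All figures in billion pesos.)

Y = C + I + G = 353 + 0.74Y + 379 + 1002.2
Y − 0.74Y = 1734.2
0.26Y = 1734.2, so Y = 1734.2/0.26 = 6670

Y = 6670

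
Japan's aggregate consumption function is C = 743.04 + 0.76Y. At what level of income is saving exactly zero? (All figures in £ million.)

Y = 3096

At break-even, C = Y: 743.04 + 0.76Y = Y
0.24Y = 743.04, so Y = 743.04/0.24 = 3096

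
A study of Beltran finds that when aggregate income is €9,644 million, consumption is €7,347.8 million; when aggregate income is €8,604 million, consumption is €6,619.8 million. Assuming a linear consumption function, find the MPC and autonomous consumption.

MPC = ΔC/ΔY = (7347.8 − 6619.8)/(9644 − 8604) = 728/1040 = 0.7
a = C − MPC·Y = 6619.8 − 0.7(8604) = 6619.8 − 6022.8 = 597

MPC = 0.7; a = 597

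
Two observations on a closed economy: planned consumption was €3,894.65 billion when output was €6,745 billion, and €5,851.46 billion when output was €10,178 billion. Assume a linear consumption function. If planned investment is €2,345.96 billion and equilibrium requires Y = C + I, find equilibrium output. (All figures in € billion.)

Y = 5572

MPC = (5851.46 − 3894.65)/(10178 − 6745) = 1956.81/3433 = 0.57
a = 3894.65 − 0.57(6745) = 50
Equilibrium: Y = 50 + 0.57Y + 2345.96
0.43Y = 2395.96, so Y = 2395.96/0.43 = 5572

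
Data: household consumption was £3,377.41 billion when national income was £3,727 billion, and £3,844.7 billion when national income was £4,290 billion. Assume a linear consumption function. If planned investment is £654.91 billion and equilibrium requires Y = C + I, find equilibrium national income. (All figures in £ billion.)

Y = 5523

MPC = (3844.7 − 3377.41)/(4290 − 3727) = 467.29/563 = 0.83
a = 3377.41 − 0.83(3727) = 284
Equilibrium: Y = 284 + 0.83Y + 654.91
0.17Y = 938.91, so Y = 938.91/0.17 = 5523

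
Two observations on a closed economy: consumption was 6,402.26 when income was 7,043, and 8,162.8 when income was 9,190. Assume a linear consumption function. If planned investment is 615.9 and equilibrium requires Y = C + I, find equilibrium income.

MPC = (8162.8 − 6402.26)/(9190 − 7043) = 1760.54/2147 = 0.82
a = 6402.26 − 0.82(7043) = 627
Equilibrium: Y = 627 + 0.82Y + 615.9
0.18Y = 1242.9, so Y = 1242.9/0.18 = 6905

Y = 6905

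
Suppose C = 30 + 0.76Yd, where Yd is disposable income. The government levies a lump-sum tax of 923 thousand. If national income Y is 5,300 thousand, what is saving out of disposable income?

Yd = Y − T = 5300 − 923 = 4377
C = 30 + 0.76(4377) = 30 + 3326.52 = 3356.52
S = Yd − C = 4377 − 3356.52 = 1020.48

S = 1020.48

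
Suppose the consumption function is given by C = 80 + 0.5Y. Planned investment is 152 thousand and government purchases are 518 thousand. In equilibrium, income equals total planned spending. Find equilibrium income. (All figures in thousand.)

Y = C + I + G = 80 + 0.5Y + 152 + 518
Y − 0.5Y = 750
0.5Y = 750, so Y = 750/0.5 = 1500

Y = 1500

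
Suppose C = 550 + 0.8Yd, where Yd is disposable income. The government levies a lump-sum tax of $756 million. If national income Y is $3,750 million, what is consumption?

Yd = Y − T = 3750 − 756 = 2994
C = 550 + 0.8(2994) = 550 + 2395.2 = 2945.2

C = 2945.2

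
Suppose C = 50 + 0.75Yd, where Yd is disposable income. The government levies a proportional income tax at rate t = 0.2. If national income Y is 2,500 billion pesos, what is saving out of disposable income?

S = 450

Yd = (1 − 0.2)(2500) = 0.8(2500) = 2000
C = 50 + 0.75(2000) = 50 + 1500 = 1550
S = Yd − C = 2000 − 1550 = 450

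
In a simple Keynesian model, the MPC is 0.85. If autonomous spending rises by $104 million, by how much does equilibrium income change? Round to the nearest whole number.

ΔY ≈ 693

The multiplier is 1/(1 − MPC) = 1/0.15.
ΔY = 104/0.15 = 693.33 ≈ 693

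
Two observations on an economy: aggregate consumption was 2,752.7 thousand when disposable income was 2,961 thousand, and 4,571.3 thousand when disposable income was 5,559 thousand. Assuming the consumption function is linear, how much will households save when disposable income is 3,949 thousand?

S = 504.7

MPC = (4571.3 − 2752.7)/(5559 − 2961) = 1818.6/2598 = 0.7
a = 2752.7 − 0.7(2961) = 2752.7 − 2072.7 = 680
C = 680 + 0.7(3949) = 3444.3
S = 3949 − 3444.3 = 504.7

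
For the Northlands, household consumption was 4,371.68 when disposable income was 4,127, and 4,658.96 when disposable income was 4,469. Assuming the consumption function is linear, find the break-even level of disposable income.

Y = 5656.25

MPC = (4658.96 − 4371.68)/(4469 − 4127) = 287.28/342 = 0.84
a = 4371.68 − 0.84(4127) = 4371.68 − 3466.68 = 905
Break-even: Y = a/(1−MPC) = 905/0.16 = 5656.25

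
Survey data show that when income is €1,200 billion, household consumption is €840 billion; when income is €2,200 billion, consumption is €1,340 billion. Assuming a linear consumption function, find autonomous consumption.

a = 240

MPC = ΔC/ΔY = (1340 − 840)/(2200 − 1200) = 500/1000 = 0.5
a = C − MPC·Y = 840 − 0.5(1200) = 840 − 600 = 240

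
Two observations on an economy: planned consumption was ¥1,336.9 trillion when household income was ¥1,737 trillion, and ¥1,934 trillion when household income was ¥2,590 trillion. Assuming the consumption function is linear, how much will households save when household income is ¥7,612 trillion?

S = 2162.6

MPC = (1934 − 1336.9)/(2590 − 1737) = 597.1/853 = 0.7
a = 1336.9 − 0.7(1737) = 1336.9 − 1215.9 = 121
C = 121 + 0.7(7612) = 5449.4
S = 7612 − 5449.4 = 2162.6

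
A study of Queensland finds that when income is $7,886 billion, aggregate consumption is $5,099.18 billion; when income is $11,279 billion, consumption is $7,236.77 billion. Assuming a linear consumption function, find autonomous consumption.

a = 131

MPC = ΔC/ΔY = (7236.77 − 5099.18)/(11279 − 7886) = 2137.59/3393 = 0.63
a = C − MPC·Y = 5099.18 − 0.63(7886) = 5099.18 − 4968.18 = 131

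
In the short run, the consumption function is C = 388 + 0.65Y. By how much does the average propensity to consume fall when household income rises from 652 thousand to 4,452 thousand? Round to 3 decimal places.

At Y = 652: C = 388 + 0.65(652) = 811.8, APC = 811.8/652 = 1.2451
At Y = 4452: C = 3281.8, APC = 3281.8/4452 = 0.7372
Fall in APC = 1.2451 − 0.7372 = 0.5079 ≈ 0.508

ΔAPC = 0.508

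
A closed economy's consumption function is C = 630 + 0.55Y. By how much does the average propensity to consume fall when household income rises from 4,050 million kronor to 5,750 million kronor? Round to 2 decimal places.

ΔAPC = 0.05

At Y = 4050: C = 630 + 0.55(4050) = 2857.5, APC = 2857.5/4050 = 0.706
At Y = 5750: C = 3792.5, APC = 3792.5/5750 = 0.660
Fall in APC = 0.706 − 0.660 = 0.046 ≈ 0.05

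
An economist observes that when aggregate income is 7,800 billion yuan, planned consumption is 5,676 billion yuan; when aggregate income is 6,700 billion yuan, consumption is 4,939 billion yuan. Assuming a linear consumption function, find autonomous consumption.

a = 450

MPC = ΔC/ΔY = (5676 − 4939)/(7800 − 6700) = 737/1100 = 0.67
a = C − MPC·Y = 4939 − 0.67(6700) = 4939 − 4489 = 450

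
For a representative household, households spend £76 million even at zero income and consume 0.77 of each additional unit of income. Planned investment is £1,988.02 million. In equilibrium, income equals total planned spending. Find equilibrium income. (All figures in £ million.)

Y = 8974

Y = C + I = 76 + 0.77Y + 1988.02
Y − 0.77Y = 2064.02
0.23Y = 2064.02, so Y = 2064.02/0.23 = 8974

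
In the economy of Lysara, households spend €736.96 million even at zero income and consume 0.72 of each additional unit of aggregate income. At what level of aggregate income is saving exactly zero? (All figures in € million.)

At break-even, C = Y: 736.96 + 0.72Y = Y
0.28Y = 736.96, so Y = 736.96/0.28 = 2632

Y = 2632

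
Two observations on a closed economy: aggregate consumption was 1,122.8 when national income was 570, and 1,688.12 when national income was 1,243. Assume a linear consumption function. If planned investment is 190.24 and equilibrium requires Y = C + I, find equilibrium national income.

MPC = (1688.12 − 1122.8)/(1243 − 570) = 565.32/673 = 0.84
a = 1122.8 − 0.84(570) = 644
Equilibrium: Y = 644 + 0.84Y + 190.24
0.16Y = 834.24, so Y = 834.24/0.16 = 5214

Y = 5214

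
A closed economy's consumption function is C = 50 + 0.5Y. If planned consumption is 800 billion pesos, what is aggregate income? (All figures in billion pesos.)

Y = 1500

50 + 0.5Y = 800
0.5Y = 750, so Y = 750/0.5 = 1500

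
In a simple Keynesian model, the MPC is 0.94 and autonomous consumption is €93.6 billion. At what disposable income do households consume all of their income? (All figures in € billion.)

Y = 1560

At break-even, C = Y: 93.6 + 0.94Y = Y
0.06Y = 93.6, so Y = 93.6/0.06 = 1560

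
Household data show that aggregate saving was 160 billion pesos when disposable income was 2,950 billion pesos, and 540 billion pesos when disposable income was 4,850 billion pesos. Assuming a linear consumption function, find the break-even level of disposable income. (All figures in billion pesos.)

Y = 2150

MPS = ΔS/ΔY = (540 − 160)/(4850 − 2950) = 380/1900 = 0.2
MPC = 1 − MPS = 0.8
From S(2950) = 160: −a + 0.2(2950) = 160, so a = 590 − 160 = 430
Break-even (S = 0): Y = a/MPS = 430/0.2 = 2150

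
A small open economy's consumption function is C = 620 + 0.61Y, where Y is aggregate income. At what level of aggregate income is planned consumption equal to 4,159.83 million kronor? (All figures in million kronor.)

620 + 0.61Y = 4159.83
0.61Y = 3539.83, so Y = 3539.83/0.61 = 5803

Y = 5803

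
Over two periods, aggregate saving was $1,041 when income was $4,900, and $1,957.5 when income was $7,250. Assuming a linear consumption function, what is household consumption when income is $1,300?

MPS = ΔS/ΔY = (1957.5 − 1041)/(7250 − 4900) = 916.5/2350 = 0.39
MPC = 1 − MPS = 0.61
Autonomous saving = 1041 − 0.39(4900) = -870, so a = 870
C = 870 + 0.61(1300) = 870 + 793 = 1663

C = 1663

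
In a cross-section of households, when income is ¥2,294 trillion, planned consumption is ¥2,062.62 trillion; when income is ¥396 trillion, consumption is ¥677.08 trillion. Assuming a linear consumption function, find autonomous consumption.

MPC = ΔC/ΔY = (2062.62 − 677.08)/(2294 − 396) = 1385.54/1898 = 0.73
a = C − MPC·Y = 677.08 − 0.73(396) = 677.08 − 289.08 = 388

a = 388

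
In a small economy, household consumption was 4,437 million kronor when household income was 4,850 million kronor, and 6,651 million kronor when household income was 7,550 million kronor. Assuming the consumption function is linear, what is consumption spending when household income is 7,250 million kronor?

MPC = (6651 − 4437)/(7550 − 4850) = 2214/2700 = 0.82
a = 4437 − 0.82(4850) = 4437 − 3977 = 460
C = 460 + 0.82(7250) = 460 + 5945 = 6405

C = 6405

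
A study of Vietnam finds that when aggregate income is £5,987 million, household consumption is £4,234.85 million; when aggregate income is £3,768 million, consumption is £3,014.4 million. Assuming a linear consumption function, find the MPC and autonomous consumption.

MPC = 0.55; a = 942

MPC = ΔC/ΔY = (4234.85 − 3014.4)/(5987 − 3768) = 1220.45/2219 = 0.55
a = C − MPC·Y = 3014.4 − 0.55(3768) = 3014.4 − 2072.4 = 942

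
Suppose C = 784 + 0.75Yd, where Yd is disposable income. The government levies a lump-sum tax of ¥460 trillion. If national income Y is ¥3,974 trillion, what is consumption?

Yd = Y − T = 3974 − 460 = 3514
C = 784 + 0.75(3514) = 784 + 2635.5 = 3419.5

C = 3419.5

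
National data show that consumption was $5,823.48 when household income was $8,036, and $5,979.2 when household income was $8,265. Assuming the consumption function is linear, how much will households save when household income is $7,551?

S = 2057.32

MPC = (5979.2 − 5823.48)/(8265 − 8036) = 155.72/229 = 0.68
a = 5823.48 − 0.68(8036) = 5823.48 − 5464.48 = 359
C = 359 + 0.68(7551) = 5493.68
S = 7551 − 5493.68 = 2057.32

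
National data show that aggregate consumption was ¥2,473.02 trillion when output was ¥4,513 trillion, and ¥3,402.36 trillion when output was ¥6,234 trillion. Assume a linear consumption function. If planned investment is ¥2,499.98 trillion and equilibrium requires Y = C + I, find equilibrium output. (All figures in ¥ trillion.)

Y = 5513

MPC = (3402.36 − 2473.02)/(6234 − 4513) = 929.34/1721 = 0.54
a = 2473.02 − 0.54(4513) = 36
Equilibrium: Y = 36 + 0.54Y + 2499.98
0.46Y = 2535.98, so Y = 2535.98/0.46 = 5513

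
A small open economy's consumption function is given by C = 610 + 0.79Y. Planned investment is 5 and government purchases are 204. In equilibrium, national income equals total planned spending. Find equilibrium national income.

Y = C + I + G = 610 + 0.79Y + 5 + 204
Y − 0.79Y = 819
0.21Y = 819, so Y = 819/0.21 = 3900

Y = 3900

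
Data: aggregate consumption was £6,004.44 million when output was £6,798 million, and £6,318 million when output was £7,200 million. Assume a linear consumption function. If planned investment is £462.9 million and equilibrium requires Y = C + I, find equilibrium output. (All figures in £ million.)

Y = 5295

MPC = (6318 − 6004.44)/(7200 − 6798) = 313.56/402 = 0.78
a = 6004.44 − 0.78(6798) = 702
Equilibrium: Y = 702 + 0.78Y + 462.9
0.22Y = 1164.9, so Y = 1164.9/0.22 = 5295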